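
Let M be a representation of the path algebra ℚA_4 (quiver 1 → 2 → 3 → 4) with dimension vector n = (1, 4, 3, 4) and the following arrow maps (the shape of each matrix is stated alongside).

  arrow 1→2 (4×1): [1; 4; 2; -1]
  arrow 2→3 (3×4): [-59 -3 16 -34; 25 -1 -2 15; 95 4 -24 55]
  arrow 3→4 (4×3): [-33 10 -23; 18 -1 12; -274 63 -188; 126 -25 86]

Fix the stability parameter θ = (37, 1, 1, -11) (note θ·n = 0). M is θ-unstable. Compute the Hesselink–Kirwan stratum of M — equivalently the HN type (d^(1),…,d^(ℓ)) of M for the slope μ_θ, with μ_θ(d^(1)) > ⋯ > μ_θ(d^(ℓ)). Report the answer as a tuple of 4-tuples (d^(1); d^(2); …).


Barcode: M ≅ I[1,4], I[2,2], I[2,4]^2, I[4,4]. HN layers by μ_θ (4 steps, strictly decreasing):
  μ^(1)=7; μ^(2)=1; μ^(3)=-3; μ^(4)=-11

((1, 1, 1, 1); (0, 1, 0, 0); (0, 2, 2, 2); (0, 0, 0, 1))


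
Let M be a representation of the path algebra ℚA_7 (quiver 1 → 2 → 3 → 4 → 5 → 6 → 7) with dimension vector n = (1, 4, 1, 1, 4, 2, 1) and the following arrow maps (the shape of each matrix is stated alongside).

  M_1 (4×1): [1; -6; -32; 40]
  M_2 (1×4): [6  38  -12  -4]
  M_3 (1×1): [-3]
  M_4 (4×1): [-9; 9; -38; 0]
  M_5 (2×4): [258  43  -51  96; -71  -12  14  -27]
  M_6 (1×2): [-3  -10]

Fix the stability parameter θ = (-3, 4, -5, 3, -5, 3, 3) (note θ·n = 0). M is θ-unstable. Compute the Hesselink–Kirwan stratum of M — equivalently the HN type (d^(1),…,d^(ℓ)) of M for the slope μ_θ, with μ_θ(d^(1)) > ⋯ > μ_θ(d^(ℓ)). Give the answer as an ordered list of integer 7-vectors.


Interval decomposition of M: I[1,7], I[2,2]^3, I[5,5]^2, I[5,6].
HN type (ℓ=5): μ^(1)=4; μ^(2)=3; μ^(3)=-3/4; μ^(4)=-3; μ^(5)=-5

((0, 3, 0, 0, 0, 0, 0); (0, 0, 0, 0, 0, 2, 1); (0, 1, 1, 1, 1, 0, 0); (1, 0, 0, 0, 0, 0, 0); (0, 0, 0, 0, 3, 0, 0))


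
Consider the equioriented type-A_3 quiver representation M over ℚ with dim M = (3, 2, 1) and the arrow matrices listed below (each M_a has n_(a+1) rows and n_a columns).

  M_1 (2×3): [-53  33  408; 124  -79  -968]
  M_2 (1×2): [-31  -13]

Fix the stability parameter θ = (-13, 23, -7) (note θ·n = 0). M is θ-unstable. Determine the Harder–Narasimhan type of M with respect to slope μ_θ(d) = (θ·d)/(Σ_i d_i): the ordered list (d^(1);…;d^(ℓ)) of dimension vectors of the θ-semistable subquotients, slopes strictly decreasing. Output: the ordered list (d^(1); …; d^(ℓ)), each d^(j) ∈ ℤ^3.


Barcode: M ≅ I[1,1], I[1,2], I[1,3]. HN layers by μ_θ (3 steps, strictly decreasing):
  μ^(1)=23; μ^(2)=8; μ^(3)=-13

((0, 1, 0); (0, 1, 1); (3, 0, 0))


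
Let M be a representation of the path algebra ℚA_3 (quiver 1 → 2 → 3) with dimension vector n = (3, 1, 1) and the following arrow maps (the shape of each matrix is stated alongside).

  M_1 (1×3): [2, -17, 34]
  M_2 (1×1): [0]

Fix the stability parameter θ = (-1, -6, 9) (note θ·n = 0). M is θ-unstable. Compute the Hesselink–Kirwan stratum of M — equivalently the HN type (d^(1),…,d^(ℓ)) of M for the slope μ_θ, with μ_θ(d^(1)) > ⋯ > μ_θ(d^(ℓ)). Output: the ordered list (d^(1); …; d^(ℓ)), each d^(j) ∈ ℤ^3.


Barcode: M ≅ I[1,1]^2, I[1,2], I[3,3]. HN layers by μ_θ (3 steps, strictly decreasing):
  μ^(1)=9; μ^(2)=-1; μ^(3)=-7/2

((0, 0, 1); (2, 0, 0); (1, 1, 0))


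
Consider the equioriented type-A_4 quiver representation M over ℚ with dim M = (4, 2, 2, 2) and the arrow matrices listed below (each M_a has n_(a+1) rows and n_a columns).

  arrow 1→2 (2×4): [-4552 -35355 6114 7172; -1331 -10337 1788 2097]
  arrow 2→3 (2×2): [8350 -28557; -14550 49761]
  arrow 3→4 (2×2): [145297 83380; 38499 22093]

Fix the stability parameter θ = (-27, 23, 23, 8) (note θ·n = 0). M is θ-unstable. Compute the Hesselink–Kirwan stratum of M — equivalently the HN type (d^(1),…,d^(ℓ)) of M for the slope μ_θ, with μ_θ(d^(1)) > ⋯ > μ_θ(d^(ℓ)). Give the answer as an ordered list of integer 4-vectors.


Interval decomposition of M: I[1,1]^2, I[1,2], I[1,4], I[3,4].
HN type (ℓ=4): μ^(1)=23; μ^(2)=18; μ^(3)=31/2; μ^(4)=-27

((0, 1, 0, 0); (0, 1, 1, 1); (0, 0, 1, 1); (4, 0, 0, 0))


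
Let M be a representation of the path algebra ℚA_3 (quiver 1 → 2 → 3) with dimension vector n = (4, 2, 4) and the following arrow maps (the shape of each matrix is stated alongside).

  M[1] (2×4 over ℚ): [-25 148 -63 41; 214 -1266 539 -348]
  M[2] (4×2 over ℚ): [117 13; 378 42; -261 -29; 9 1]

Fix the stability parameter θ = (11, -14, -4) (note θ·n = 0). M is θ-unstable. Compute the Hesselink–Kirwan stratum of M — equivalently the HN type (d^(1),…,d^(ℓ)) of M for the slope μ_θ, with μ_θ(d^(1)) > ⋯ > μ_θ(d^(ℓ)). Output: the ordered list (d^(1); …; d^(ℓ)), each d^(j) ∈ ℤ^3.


Interval decomposition of M: I[1,1]^2, I[1,2], I[1,3], I[3,3]^3.
HN type (ℓ=4): μ^(1)=11; μ^(2)=-3/2; μ^(3)=-7/3; μ^(4)=-4

((2, 0, 0); (1, 1, 0); (1, 1, 1); (0, 0, 3))


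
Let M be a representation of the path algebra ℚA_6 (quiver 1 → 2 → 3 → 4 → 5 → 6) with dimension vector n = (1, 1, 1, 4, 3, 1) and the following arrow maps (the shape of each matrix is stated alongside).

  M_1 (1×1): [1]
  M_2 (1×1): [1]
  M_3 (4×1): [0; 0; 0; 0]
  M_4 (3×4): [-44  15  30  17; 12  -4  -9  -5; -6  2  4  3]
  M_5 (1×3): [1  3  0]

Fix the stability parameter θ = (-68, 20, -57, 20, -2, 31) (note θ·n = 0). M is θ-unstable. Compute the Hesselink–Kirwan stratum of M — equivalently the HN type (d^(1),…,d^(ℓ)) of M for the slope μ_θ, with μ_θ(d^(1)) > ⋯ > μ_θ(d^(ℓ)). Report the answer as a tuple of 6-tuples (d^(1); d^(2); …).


Barcode: M ≅ I[1,3], I[4,4], I[4,5]^2, I[4,6]. HN layers by μ_θ (5 steps, strictly decreasing):
  μ^(1)=31; μ^(2)=20; μ^(3)=9; μ^(4)=-37/2; μ^(5)=-68

((0, 0, 0, 0, 0, 1); (0, 0, 0, 1, 0, 0); (0, 0, 0, 3, 3, 0); (0, 1, 1, 0, 0, 0); (1, 0, 0, 0, 0, 0))


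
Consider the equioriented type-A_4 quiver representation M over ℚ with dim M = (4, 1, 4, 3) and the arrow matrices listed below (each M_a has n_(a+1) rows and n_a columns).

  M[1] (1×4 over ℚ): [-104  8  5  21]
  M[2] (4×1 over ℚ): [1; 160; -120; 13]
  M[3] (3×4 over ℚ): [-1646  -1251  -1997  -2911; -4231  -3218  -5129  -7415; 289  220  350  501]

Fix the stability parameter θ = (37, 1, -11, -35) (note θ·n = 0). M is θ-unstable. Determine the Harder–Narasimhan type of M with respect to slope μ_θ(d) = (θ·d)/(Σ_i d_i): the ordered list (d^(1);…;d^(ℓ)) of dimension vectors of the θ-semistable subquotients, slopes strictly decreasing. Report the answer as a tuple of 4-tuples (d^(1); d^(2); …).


Interval decomposition of M: I[1,1]^3, I[1,4], I[3,3], I[3,4]^2.
HN type (ℓ=4): μ^(1)=37; μ^(2)=-2; μ^(3)=-11; μ^(4)=-23

((3, 0, 0, 0); (1, 1, 1, 1); (0, 0, 1, 0); (0, 0, 2, 2))


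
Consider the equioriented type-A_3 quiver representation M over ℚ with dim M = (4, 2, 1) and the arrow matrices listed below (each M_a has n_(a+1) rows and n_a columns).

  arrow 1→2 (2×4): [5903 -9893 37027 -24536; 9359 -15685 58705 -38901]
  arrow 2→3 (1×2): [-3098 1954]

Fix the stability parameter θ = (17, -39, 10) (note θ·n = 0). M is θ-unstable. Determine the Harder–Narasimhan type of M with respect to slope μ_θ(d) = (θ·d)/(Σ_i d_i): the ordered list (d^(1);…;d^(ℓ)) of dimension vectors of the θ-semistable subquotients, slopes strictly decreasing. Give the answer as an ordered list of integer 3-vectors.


Barcode: M ≅ I[1,1]^2, I[1,2], I[1,3]. HN layers by μ_θ (3 steps, strictly decreasing):
  μ^(1)=17; μ^(2)=10; μ^(3)=-11

((2, 0, 0); (0, 0, 1); (2, 2, 0))


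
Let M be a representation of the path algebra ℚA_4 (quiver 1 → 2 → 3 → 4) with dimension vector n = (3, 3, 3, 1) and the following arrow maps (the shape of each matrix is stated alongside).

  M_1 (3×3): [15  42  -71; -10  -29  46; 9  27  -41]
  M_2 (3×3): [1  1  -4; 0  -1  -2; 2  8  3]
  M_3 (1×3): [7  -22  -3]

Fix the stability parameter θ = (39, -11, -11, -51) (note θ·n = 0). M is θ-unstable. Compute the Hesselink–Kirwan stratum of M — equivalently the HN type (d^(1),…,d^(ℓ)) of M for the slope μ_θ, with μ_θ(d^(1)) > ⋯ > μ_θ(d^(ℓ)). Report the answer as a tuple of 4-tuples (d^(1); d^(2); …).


Barcode: M ≅ I[1,3]^2, I[1,4]. HN layers by μ_θ (2 steps, strictly decreasing):
  μ^(1)=17/3; μ^(2)=-17/2

((2, 2, 2, 0); (1, 1, 1, 1))


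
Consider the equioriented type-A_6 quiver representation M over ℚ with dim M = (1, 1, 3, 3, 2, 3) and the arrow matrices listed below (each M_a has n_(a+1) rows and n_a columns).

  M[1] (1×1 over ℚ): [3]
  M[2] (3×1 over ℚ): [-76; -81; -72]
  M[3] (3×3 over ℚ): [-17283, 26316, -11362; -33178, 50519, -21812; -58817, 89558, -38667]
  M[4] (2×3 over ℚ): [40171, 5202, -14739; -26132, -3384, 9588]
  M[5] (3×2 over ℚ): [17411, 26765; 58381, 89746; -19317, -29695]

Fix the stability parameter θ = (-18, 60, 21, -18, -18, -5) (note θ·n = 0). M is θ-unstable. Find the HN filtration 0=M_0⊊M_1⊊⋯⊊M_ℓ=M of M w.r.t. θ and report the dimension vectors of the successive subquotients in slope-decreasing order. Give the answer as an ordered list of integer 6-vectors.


Via rank(M_{q-1}∘⋯∘M_p): M ≅ I[1,4], I[3,4], I[3,6], I[5,6], I[6,6].
μ_θ-semistable layers: μ^(1)=21; μ^(2)=3/2; μ^(3)=-5; μ^(4)=-18

((0, 1, 1, 1, 0, 0); (0, 0, 1, 1, 0, 0); (0, 0, 1, 1, 1, 3); (1, 0, 0, 0, 1, 0))


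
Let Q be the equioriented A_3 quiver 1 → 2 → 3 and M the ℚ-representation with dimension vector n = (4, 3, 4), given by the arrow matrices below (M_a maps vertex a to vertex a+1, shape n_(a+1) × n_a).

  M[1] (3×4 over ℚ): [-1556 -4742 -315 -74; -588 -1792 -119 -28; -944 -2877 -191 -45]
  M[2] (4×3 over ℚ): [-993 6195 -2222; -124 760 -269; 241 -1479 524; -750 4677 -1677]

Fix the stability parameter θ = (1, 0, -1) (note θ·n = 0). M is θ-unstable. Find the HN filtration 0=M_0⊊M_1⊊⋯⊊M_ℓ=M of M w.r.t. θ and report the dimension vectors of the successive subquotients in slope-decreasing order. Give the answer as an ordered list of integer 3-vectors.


Interval decomposition of M: I[1,1]^2, I[1,3]^2, I[2,3], I[3,3].
HN type (ℓ=4): μ^(1)=1; μ^(2)=0; μ^(3)=-1/2; μ^(4)=-1

((2, 0, 0); (2, 2, 2); (0, 1, 1); (0, 0, 1))


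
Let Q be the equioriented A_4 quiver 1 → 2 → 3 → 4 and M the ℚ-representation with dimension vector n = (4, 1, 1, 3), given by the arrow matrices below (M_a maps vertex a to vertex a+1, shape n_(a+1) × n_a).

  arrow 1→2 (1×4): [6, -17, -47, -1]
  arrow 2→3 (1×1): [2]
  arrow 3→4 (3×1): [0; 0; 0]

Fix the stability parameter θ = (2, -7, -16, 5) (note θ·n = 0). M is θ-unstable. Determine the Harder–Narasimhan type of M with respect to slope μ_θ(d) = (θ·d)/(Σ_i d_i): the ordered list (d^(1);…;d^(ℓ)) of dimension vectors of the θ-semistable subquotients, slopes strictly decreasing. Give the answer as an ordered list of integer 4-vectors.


Barcode: M ≅ I[1,1]^3, I[1,3], I[4,4]^3. HN layers by μ_θ (3 steps, strictly decreasing):
  μ^(1)=5; μ^(2)=2; μ^(3)=-7

((0, 0, 0, 3); (3, 0, 0, 0); (1, 1, 1, 0))


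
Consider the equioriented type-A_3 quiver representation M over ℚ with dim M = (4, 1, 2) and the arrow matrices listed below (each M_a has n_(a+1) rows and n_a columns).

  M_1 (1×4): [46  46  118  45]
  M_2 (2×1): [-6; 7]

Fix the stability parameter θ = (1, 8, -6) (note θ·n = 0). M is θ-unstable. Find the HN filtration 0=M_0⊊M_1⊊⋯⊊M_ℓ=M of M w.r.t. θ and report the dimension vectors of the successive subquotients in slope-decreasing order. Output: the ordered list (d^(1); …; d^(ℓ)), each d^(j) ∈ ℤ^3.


Interval decomposition of M: I[1,1]^3, I[1,3], I[3,3].
HN type (ℓ=2): μ^(1)=1; μ^(2)=-6

((4, 1, 1); (0, 0, 1))


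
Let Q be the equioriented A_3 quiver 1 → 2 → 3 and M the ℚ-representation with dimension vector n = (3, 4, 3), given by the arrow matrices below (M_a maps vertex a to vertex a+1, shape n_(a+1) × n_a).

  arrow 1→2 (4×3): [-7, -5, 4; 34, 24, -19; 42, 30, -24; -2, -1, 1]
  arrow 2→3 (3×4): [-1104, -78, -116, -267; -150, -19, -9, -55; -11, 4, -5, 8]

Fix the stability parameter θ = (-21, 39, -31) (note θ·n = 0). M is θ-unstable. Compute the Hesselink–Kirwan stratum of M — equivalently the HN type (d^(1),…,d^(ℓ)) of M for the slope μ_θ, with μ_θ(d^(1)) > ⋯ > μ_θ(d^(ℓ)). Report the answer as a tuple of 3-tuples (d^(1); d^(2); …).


Via rank(M_{q-1}∘⋯∘M_p): M ≅ I[1,3]^3, I[2,2].
μ_θ-semistable layers: μ^(1)=39; μ^(2)=4; μ^(3)=-21

((0, 1, 0); (0, 3, 3); (3, 0, 0))


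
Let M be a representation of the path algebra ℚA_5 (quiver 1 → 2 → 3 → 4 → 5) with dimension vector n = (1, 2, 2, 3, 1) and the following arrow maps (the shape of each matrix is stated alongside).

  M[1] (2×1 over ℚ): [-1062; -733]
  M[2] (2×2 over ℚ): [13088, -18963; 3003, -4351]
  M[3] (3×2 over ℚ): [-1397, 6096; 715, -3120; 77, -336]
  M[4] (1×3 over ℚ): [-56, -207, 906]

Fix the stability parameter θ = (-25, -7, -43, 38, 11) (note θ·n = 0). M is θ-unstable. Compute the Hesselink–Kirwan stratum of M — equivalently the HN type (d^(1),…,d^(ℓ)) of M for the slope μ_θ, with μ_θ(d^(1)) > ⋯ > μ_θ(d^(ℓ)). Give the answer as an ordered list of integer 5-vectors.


Via rank(M_{q-1}∘⋯∘M_p): M ≅ I[1,5], I[2,3], I[4,4]^2.
μ_θ-semistable layers: μ^(1)=38; μ^(2)=49/2; μ^(3)=-25

((0, 0, 0, 2, 0); (0, 0, 0, 1, 1); (1, 2, 2, 0, 0))


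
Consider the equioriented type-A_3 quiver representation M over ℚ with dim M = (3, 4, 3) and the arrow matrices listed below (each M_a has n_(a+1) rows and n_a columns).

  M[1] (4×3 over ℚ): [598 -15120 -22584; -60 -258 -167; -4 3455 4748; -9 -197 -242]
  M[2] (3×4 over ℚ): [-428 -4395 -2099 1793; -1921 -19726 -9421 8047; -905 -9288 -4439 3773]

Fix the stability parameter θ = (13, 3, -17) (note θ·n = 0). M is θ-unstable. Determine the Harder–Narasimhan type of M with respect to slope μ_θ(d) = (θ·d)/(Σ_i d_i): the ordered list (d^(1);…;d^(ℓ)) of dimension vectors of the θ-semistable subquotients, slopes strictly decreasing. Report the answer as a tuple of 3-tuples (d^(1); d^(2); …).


Interval decomposition of M: I[1,2], I[1,3]^2, I[2,2], I[3,3].
HN type (ℓ=4): μ^(1)=8; μ^(2)=3; μ^(3)=-1/3; μ^(4)=-17

((1, 1, 0); (0, 1, 0); (2, 2, 2); (0, 0, 1))


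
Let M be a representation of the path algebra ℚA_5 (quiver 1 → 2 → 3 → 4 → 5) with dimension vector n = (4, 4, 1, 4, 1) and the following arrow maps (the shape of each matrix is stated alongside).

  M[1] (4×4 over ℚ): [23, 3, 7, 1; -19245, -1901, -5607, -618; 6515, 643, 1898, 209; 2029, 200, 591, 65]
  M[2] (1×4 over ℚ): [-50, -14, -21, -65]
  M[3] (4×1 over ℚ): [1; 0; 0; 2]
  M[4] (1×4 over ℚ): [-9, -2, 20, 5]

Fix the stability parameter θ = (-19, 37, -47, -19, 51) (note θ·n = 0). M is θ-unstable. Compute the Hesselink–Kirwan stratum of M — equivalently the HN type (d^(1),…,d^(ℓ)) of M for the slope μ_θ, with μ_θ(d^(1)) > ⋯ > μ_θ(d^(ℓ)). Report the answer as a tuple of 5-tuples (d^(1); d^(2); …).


Barcode: M ≅ I[1,2]^3, I[1,5], I[4,4]^3. HN layers by μ_θ (4 steps, strictly decreasing):
  μ^(1)=51; μ^(2)=37; μ^(3)=-29/3; μ^(4)=-19

((0, 0, 0, 0, 1); (0, 3, 0, 0, 0); (0, 1, 1, 1, 0); (4, 0, 0, 3, 0))


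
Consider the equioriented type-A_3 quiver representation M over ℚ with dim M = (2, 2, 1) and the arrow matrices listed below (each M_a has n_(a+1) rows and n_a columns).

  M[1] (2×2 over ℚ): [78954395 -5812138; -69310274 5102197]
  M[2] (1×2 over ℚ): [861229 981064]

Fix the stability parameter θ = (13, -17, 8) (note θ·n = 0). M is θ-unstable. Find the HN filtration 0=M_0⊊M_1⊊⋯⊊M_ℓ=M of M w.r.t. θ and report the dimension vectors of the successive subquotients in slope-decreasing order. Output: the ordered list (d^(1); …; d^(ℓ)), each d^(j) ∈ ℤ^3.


Interval decomposition of M: I[1,2], I[1,3].
HN type (ℓ=2): μ^(1)=8; μ^(2)=-2

((0, 0, 1); (2, 2, 0))


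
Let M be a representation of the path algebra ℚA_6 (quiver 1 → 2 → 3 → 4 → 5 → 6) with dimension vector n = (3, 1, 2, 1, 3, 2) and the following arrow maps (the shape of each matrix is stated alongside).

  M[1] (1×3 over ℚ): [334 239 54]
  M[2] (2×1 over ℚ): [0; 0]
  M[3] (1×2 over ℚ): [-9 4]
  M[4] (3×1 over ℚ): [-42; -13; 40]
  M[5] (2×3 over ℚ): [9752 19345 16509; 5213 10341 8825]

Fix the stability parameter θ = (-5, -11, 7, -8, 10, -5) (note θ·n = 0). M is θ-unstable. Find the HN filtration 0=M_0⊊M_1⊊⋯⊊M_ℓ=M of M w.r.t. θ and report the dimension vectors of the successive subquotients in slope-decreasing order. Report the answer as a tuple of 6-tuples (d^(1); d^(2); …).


Via rank(M_{q-1}∘⋯∘M_p): M ≅ I[1,1]^2, I[1,2], I[3,3], I[3,6], I[5,5], I[5,6].
μ_θ-semistable layers: μ^(1)=10; μ^(2)=7; μ^(3)=5/2; μ^(4)=-1/2; μ^(5)=-5; μ^(6)=-8

((0, 0, 0, 0, 1, 0); (0, 0, 1, 0, 0, 0); (0, 0, 0, 0, 2, 2); (0, 0, 1, 1, 0, 0); (2, 0, 0, 0, 0, 0); (1, 1, 0, 0, 0, 0))


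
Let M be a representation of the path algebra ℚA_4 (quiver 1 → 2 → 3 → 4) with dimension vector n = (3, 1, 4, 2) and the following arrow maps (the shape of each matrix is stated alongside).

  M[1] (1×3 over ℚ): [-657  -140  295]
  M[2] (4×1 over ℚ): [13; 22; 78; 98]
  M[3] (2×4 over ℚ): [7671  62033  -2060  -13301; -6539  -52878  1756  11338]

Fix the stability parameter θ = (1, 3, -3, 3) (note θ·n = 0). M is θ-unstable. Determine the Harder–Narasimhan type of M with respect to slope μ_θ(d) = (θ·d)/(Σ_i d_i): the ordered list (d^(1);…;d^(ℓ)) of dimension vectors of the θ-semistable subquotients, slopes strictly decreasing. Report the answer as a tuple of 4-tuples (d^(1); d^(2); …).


Interval decomposition of M: I[1,1]^2, I[1,4], I[3,3]^2, I[3,4].
HN type (ℓ=4): μ^(1)=3; μ^(2)=1; μ^(3)=1/3; μ^(4)=-3

((0, 0, 0, 2); (2, 0, 0, 0); (1, 1, 1, 0); (0, 0, 3, 0))


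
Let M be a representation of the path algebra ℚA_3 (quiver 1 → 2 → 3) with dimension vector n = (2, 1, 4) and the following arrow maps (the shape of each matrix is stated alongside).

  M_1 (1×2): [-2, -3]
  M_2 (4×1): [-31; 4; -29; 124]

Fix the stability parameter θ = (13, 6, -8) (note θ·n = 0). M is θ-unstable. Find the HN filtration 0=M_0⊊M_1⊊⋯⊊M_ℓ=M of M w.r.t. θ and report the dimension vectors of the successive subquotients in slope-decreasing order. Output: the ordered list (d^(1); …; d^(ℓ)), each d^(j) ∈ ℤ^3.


Via rank(M_{q-1}∘⋯∘M_p): M ≅ I[1,1], I[1,3], I[3,3]^3.
μ_θ-semistable layers: μ^(1)=13; μ^(2)=11/3; μ^(3)=-8

((1, 0, 0); (1, 1, 1); (0, 0, 3))


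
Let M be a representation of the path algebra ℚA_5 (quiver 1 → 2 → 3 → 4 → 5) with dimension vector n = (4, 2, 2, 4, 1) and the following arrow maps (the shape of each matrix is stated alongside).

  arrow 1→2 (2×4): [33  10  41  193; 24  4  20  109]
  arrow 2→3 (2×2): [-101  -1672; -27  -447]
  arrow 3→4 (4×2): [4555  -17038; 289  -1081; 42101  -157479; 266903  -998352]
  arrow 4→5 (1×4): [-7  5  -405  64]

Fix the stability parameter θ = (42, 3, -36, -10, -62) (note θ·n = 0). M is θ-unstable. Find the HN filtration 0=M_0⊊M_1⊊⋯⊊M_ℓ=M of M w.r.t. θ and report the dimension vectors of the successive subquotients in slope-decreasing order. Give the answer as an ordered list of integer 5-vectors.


Interval decomposition of M: I[1,1]^2, I[1,4], I[1,5], I[4,4]^2.
HN type (ℓ=4): μ^(1)=42; μ^(2)=-1/4; μ^(3)=-10; μ^(4)=-63/5

((2, 0, 0, 0, 0); (1, 1, 1, 1, 0); (0, 0, 0, 2, 0); (1, 1, 1, 1, 1))


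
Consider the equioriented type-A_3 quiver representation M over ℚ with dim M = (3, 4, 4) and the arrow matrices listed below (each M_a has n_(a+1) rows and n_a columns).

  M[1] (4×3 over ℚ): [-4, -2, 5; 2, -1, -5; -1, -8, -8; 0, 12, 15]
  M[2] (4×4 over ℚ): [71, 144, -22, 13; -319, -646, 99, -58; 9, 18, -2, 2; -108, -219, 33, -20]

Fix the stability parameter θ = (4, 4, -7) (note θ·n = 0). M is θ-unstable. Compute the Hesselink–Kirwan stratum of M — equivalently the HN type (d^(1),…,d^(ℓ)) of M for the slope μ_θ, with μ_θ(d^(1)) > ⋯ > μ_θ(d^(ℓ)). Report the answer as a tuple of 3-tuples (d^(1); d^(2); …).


Barcode: M ≅ I[1,3]^3, I[2,3]. HN layers by μ_θ (2 steps, strictly decreasing):
  μ^(1)=1/3; μ^(2)=-3/2

((3, 3, 3); (0, 1, 1))


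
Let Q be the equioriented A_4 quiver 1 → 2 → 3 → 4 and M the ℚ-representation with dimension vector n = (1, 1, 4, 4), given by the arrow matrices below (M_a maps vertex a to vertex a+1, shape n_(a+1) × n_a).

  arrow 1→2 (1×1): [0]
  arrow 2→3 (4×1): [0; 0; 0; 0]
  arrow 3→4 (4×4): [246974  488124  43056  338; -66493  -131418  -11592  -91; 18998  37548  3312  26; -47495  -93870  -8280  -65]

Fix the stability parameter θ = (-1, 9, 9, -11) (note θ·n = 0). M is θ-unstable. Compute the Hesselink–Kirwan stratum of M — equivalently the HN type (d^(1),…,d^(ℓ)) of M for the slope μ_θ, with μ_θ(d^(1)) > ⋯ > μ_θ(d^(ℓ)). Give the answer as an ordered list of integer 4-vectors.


Via rank(M_{q-1}∘⋯∘M_p): M ≅ I[1,1], I[2,2], I[3,3]^3, I[3,4], I[4,4]^3.
μ_θ-semistable layers: μ^(1)=9; μ^(2)=-1; μ^(3)=-11

((0, 1, 3, 0); (1, 0, 1, 1); (0, 0, 0, 3))


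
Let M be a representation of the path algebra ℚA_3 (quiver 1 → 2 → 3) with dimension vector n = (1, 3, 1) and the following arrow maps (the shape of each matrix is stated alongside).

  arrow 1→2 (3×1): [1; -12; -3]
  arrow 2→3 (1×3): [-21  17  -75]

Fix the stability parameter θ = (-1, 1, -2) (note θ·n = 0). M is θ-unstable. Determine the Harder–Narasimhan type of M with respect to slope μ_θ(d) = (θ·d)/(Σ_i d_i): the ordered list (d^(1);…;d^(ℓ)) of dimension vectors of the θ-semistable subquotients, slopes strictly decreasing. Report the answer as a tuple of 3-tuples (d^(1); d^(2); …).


Interval decomposition of M: I[1,2], I[2,2], I[2,3].
HN type (ℓ=3): μ^(1)=1; μ^(2)=-1/2; μ^(3)=-1

((0, 2, 0); (0, 1, 1); (1, 0, 0))


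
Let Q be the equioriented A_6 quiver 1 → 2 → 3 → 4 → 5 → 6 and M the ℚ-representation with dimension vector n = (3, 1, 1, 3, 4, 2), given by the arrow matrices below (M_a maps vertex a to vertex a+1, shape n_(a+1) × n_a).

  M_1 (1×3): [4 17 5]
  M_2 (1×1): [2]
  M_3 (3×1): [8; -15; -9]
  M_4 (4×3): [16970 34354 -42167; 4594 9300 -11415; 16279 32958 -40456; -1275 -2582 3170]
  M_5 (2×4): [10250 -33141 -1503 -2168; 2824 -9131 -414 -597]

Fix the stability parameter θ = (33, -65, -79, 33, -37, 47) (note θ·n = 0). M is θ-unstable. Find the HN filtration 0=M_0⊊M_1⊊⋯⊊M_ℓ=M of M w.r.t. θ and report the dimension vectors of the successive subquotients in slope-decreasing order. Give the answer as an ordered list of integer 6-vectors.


Barcode: M ≅ I[1,1]^2, I[1,6], I[4,5], I[4,6], I[5,5]. HN layers by μ_θ (4 steps, strictly decreasing):
  μ^(1)=47; μ^(2)=33; μ^(3)=-2; μ^(4)=-37

((0, 0, 0, 0, 0, 2); (2, 0, 0, 0, 0, 0); (0, 0, 0, 3, 3, 0); (1, 1, 1, 0, 1, 0))


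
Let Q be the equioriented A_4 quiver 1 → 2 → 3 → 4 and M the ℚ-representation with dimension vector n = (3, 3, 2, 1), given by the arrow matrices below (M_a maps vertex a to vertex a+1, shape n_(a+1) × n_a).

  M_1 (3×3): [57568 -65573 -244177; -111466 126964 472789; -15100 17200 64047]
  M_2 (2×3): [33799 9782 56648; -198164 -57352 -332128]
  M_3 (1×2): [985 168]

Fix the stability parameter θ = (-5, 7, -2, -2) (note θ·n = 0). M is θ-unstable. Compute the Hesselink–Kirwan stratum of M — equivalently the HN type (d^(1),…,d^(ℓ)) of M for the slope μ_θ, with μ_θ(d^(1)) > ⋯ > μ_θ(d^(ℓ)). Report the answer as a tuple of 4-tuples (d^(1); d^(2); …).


Interval decomposition of M: I[1,2]^2, I[1,4], I[3,3].
HN type (ℓ=4): μ^(1)=7; μ^(2)=1; μ^(3)=-2; μ^(4)=-5

((0, 2, 0, 0); (0, 1, 1, 1); (0, 0, 1, 0); (3, 0, 0, 0))


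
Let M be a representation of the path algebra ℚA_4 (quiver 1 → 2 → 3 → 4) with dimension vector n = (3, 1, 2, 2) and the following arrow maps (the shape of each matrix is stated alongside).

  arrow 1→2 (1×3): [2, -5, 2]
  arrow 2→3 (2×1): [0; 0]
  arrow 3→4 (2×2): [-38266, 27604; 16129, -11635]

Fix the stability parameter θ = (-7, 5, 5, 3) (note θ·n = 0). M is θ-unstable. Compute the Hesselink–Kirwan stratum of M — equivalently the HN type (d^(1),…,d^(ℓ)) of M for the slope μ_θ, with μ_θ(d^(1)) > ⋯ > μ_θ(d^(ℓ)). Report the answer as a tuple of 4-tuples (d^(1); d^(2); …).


Via rank(M_{q-1}∘⋯∘M_p): M ≅ I[1,1]^2, I[1,2], I[3,4]^2.
μ_θ-semistable layers: μ^(1)=5; μ^(2)=4; μ^(3)=-7

((0, 1, 0, 0); (0, 0, 2, 2); (3, 0, 0, 0))


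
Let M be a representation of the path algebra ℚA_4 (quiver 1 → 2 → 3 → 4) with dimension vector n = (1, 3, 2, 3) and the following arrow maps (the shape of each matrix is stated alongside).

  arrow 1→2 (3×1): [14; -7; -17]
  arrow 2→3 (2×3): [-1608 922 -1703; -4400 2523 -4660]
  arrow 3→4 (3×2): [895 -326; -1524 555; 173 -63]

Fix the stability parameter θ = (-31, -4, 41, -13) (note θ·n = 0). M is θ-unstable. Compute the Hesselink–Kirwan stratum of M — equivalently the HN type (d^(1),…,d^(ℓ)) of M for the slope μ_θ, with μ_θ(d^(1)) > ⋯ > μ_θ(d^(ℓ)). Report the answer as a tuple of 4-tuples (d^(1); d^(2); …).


Interval decomposition of M: I[1,4], I[2,2], I[2,4], I[4,4].
HN type (ℓ=4): μ^(1)=14; μ^(2)=-4; μ^(3)=-13; μ^(4)=-31

((0, 0, 2, 2); (0, 3, 0, 0); (0, 0, 0, 1); (1, 0, 0, 0))


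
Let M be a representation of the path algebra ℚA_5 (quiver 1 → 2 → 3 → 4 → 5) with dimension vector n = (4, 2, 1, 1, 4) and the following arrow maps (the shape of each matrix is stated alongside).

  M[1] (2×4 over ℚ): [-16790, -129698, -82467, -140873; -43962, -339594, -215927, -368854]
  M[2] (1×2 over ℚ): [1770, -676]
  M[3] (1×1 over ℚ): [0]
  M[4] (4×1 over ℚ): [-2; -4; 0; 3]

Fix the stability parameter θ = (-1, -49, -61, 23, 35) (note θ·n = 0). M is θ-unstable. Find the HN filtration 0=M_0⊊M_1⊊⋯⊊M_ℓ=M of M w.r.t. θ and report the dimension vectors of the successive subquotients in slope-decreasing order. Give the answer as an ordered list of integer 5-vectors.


Via rank(M_{q-1}∘⋯∘M_p): M ≅ I[1,1]^2, I[1,2], I[1,3], I[4,5], I[5,5]^3.
μ_θ-semistable layers: μ^(1)=35; μ^(2)=23; μ^(3)=-1; μ^(4)=-25; μ^(5)=-37

((0, 0, 0, 0, 4); (0, 0, 0, 1, 0); (2, 0, 0, 0, 0); (1, 1, 0, 0, 0); (1, 1, 1, 0, 0))


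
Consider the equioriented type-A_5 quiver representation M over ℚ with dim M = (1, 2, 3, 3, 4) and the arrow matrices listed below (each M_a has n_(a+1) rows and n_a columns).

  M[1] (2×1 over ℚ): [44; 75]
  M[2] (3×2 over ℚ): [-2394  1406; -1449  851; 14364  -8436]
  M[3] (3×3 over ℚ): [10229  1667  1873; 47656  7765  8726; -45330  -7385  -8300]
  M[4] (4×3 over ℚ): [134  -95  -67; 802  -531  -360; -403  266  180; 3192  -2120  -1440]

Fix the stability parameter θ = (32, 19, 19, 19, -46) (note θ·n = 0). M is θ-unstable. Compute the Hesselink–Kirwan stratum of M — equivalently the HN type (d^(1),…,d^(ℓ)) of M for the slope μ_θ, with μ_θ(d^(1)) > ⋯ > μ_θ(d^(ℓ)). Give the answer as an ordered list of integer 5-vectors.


Interval decomposition of M: I[1,5], I[2,2], I[3,3], I[3,5], I[4,5], I[5,5].
HN type (ℓ=5): μ^(1)=19; μ^(2)=43/5; μ^(3)=-8/3; μ^(4)=-27/2; μ^(5)=-46

((0, 1, 1, 0, 0); (1, 1, 1, 1, 1); (0, 0, 1, 1, 1); (0, 0, 0, 1, 1); (0, 0, 0, 0, 1))


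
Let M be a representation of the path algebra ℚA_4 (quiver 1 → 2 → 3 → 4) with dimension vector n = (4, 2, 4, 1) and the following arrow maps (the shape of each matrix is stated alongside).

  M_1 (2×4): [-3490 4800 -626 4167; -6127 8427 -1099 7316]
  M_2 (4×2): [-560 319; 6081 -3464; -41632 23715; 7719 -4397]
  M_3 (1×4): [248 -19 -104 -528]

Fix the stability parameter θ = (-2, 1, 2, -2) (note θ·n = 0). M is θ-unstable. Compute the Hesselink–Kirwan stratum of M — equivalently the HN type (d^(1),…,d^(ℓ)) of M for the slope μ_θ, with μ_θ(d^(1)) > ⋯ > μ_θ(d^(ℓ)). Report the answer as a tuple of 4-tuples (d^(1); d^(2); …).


Via rank(M_{q-1}∘⋯∘M_p): M ≅ I[1,1]^2, I[1,3], I[1,4], I[3,3]^2.
μ_θ-semistable layers: μ^(1)=2; μ^(2)=1; μ^(3)=1/3; μ^(4)=-2

((0, 0, 3, 0); (0, 1, 0, 0); (0, 1, 1, 1); (4, 0, 0, 0))


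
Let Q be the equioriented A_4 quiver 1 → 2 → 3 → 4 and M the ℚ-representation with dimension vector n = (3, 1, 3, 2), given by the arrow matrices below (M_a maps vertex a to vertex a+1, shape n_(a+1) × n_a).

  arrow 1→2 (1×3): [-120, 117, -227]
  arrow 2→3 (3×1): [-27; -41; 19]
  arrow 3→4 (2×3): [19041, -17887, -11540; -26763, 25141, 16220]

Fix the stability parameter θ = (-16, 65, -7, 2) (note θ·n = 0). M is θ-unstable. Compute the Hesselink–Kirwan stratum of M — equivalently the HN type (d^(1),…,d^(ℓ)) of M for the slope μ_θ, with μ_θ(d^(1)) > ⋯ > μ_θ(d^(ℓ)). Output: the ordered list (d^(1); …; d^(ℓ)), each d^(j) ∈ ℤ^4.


Via rank(M_{q-1}∘⋯∘M_p): M ≅ I[1,1]^2, I[1,3], I[3,3], I[3,4], I[4,4].
μ_θ-semistable layers: μ^(1)=29; μ^(2)=2; μ^(3)=-7; μ^(4)=-16

((0, 1, 1, 0); (0, 0, 0, 2); (0, 0, 2, 0); (3, 0, 0, 0))


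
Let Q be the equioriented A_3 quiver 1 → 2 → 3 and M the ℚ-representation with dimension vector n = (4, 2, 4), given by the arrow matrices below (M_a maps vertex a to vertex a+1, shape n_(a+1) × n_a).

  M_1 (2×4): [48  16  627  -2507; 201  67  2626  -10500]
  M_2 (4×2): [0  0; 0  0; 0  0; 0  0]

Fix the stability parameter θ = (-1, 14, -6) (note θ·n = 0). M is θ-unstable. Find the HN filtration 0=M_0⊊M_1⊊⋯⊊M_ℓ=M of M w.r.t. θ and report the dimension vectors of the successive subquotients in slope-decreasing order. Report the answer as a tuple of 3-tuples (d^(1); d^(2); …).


Interval decomposition of M: I[1,1]^2, I[1,2]^2, I[3,3]^4.
HN type (ℓ=3): μ^(1)=14; μ^(2)=-1; μ^(3)=-6

((0, 2, 0); (4, 0, 0); (0, 0, 4))


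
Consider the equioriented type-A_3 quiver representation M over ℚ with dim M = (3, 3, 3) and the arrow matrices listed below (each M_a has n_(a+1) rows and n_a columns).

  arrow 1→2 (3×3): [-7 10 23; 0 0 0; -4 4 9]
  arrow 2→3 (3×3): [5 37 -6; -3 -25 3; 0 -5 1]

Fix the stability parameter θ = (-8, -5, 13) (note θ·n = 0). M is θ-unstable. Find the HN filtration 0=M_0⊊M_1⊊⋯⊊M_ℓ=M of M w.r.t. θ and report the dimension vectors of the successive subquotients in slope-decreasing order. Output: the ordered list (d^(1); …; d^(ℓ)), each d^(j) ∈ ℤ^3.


Interval decomposition of M: I[1,1], I[1,3]^2, I[2,3].
HN type (ℓ=3): μ^(1)=13; μ^(2)=-5; μ^(3)=-8

((0, 0, 3); (0, 3, 0); (3, 0, 0))


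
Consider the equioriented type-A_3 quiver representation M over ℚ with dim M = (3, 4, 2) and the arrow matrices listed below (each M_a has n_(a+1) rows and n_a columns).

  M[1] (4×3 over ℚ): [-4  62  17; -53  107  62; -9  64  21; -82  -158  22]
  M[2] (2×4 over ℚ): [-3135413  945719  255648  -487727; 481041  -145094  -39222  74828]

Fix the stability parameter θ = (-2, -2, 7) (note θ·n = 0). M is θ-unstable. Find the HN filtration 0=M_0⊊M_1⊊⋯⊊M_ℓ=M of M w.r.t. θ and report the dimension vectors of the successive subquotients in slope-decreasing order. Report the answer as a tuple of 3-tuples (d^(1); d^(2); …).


Via rank(M_{q-1}∘⋯∘M_p): M ≅ I[1,2], I[1,3]^2, I[2,2].
μ_θ-semistable layers: μ^(1)=7; μ^(2)=-2

((0, 0, 2); (3, 4, 0))


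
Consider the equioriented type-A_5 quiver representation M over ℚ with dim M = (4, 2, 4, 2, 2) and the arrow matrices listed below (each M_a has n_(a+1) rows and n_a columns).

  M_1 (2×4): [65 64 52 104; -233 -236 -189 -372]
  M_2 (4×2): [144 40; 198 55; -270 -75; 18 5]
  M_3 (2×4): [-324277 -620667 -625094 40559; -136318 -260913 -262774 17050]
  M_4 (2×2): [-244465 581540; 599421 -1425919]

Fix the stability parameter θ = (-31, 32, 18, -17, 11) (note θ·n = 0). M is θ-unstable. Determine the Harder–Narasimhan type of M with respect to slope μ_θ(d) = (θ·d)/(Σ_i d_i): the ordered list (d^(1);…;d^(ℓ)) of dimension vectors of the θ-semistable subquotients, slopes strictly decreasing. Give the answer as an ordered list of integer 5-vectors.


Barcode: M ≅ I[1,1]^2, I[1,2], I[1,5], I[3,3]^2, I[3,5]. HN layers by μ_θ (5 steps, strictly decreasing):
  μ^(1)=32; μ^(2)=18; μ^(3)=11; μ^(4)=1/2; μ^(5)=-31

((0, 1, 0, 0, 0); (0, 0, 2, 0, 0); (0, 1, 1, 1, 2); (0, 0, 1, 1, 0); (4, 0, 0, 0, 0))


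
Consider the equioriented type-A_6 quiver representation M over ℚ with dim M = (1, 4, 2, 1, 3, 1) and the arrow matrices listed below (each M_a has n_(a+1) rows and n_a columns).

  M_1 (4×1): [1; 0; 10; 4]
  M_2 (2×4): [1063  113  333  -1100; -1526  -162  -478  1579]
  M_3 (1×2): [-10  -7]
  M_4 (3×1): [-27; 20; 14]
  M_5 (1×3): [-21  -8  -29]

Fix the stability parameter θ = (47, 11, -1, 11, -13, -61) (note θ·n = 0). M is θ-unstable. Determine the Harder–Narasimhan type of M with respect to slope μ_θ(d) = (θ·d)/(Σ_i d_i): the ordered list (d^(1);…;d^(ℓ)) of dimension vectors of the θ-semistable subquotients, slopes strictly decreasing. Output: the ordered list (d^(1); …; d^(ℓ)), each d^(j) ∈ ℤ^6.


Barcode: M ≅ I[1,3], I[2,2]^2, I[2,6], I[5,5]^2. HN layers by μ_θ (4 steps, strictly decreasing):
  μ^(1)=19; μ^(2)=11; μ^(3)=-53/5; μ^(4)=-13

((1, 1, 1, 0, 0, 0); (0, 2, 0, 0, 0, 0); (0, 1, 1, 1, 1, 1); (0, 0, 0, 0, 2, 0))


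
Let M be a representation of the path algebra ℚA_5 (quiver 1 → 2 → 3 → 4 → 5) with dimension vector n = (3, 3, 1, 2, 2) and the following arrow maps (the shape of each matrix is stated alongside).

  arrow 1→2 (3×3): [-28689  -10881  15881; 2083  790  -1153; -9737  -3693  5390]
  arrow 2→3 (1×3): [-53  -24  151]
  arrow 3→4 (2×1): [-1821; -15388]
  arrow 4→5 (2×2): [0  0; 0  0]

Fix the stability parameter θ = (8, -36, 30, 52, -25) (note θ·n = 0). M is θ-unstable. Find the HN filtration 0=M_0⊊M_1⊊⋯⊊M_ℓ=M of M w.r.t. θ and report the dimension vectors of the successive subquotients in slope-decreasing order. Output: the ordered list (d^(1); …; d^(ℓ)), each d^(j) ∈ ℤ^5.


Barcode: M ≅ I[1,2]^2, I[1,4], I[4,4], I[5,5]^2. HN layers by μ_θ (4 steps, strictly decreasing):
  μ^(1)=52; μ^(2)=30; μ^(3)=-14; μ^(4)=-25

((0, 0, 0, 2, 0); (0, 0, 1, 0, 0); (3, 3, 0, 0, 0); (0, 0, 0, 0, 2))


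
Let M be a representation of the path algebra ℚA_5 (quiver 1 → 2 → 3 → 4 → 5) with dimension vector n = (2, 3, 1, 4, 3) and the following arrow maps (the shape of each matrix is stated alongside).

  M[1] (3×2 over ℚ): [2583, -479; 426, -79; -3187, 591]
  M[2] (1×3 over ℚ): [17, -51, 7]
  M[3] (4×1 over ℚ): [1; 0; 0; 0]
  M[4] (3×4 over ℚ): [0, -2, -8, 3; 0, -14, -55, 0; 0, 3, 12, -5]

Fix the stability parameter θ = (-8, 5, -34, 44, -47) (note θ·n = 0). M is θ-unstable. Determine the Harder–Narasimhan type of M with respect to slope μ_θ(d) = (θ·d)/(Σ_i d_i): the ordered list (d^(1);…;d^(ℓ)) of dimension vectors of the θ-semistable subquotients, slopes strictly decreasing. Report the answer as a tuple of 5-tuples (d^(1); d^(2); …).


Via rank(M_{q-1}∘⋯∘M_p): M ≅ I[1,2], I[1,4], I[2,2], I[4,5]^3.
μ_θ-semistable layers: μ^(1)=44; μ^(2)=5; μ^(3)=-3/2; μ^(4)=-8; μ^(5)=-37/3

((0, 0, 0, 1, 0); (0, 2, 0, 0, 0); (0, 0, 0, 3, 3); (1, 0, 0, 0, 0); (1, 1, 1, 0, 0))


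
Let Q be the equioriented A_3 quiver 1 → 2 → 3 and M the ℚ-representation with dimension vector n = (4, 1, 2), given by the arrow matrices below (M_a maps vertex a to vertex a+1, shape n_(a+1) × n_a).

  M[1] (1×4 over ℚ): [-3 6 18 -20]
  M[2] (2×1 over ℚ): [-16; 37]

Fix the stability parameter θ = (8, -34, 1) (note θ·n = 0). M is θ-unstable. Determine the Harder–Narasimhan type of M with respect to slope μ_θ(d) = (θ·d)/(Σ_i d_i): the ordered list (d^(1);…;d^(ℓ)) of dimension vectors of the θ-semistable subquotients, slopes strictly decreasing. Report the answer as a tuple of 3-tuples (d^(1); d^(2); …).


Via rank(M_{q-1}∘⋯∘M_p): M ≅ I[1,1]^3, I[1,3], I[3,3].
μ_θ-semistable layers: μ^(1)=8; μ^(2)=1; μ^(3)=-13

((3, 0, 0); (0, 0, 2); (1, 1, 0))


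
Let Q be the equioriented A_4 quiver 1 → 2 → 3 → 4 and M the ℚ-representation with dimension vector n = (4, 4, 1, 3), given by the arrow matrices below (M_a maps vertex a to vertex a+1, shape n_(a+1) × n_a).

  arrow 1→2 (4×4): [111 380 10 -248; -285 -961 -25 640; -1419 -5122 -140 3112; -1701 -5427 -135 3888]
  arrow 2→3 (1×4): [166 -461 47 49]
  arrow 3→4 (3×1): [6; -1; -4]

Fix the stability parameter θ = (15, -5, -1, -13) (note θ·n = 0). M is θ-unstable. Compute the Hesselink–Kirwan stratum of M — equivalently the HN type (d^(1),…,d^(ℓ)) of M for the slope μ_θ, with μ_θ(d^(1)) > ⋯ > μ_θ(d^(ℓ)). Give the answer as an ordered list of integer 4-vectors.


Via rank(M_{q-1}∘⋯∘M_p): M ≅ I[1,1]^2, I[1,2], I[1,4], I[2,2]^2, I[4,4]^2.
μ_θ-semistable layers: μ^(1)=15; μ^(2)=5; μ^(3)=-1; μ^(4)=-5; μ^(5)=-13

((2, 0, 0, 0); (1, 1, 0, 0); (1, 1, 1, 1); (0, 2, 0, 0); (0, 0, 0, 2))


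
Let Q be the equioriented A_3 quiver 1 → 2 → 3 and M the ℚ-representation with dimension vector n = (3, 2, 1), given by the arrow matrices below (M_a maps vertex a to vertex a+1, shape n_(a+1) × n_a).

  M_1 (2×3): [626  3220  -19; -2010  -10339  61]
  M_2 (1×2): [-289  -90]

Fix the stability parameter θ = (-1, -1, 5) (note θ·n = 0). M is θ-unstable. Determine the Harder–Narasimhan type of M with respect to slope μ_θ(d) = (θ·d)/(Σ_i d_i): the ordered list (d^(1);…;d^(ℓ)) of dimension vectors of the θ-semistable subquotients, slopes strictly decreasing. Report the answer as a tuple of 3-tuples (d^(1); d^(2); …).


Barcode: M ≅ I[1,1], I[1,2], I[1,3]. HN layers by μ_θ (2 steps, strictly decreasing):
  μ^(1)=5; μ^(2)=-1

((0, 0, 1); (3, 2, 0))


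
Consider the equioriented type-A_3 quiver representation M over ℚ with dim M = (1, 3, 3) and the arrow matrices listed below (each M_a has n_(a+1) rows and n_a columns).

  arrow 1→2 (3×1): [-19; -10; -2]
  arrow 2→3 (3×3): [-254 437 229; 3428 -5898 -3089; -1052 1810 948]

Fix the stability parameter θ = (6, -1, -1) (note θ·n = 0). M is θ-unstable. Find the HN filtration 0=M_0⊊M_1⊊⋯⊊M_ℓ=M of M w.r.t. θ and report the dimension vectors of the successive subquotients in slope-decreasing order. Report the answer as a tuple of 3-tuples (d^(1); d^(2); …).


Via rank(M_{q-1}∘⋯∘M_p): M ≅ I[1,3], I[2,2], I[2,3], I[3,3].
μ_θ-semistable layers: μ^(1)=4/3; μ^(2)=-1

((1, 1, 1); (0, 2, 2))


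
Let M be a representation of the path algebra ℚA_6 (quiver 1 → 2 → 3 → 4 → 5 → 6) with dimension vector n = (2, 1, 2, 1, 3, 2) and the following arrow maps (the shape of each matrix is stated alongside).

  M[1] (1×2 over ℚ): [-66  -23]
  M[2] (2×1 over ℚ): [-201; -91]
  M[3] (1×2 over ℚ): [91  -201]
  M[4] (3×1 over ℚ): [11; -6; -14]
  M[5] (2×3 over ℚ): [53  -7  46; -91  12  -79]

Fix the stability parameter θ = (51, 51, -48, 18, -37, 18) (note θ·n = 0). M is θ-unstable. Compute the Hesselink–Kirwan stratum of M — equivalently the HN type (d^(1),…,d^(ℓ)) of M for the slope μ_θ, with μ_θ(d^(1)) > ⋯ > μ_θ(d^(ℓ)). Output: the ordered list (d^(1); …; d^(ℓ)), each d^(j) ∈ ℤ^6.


Via rank(M_{q-1}∘⋯∘M_p): M ≅ I[1,1], I[1,3], I[3,6], I[5,5], I[5,6].
μ_θ-semistable layers: μ^(1)=51; μ^(2)=18; μ^(3)=-19/2; μ^(4)=-37; μ^(5)=-48

((1, 0, 0, 0, 0, 0); (1, 1, 1, 0, 0, 2); (0, 0, 0, 1, 1, 0); (0, 0, 0, 0, 2, 0); (0, 0, 1, 0, 0, 0))


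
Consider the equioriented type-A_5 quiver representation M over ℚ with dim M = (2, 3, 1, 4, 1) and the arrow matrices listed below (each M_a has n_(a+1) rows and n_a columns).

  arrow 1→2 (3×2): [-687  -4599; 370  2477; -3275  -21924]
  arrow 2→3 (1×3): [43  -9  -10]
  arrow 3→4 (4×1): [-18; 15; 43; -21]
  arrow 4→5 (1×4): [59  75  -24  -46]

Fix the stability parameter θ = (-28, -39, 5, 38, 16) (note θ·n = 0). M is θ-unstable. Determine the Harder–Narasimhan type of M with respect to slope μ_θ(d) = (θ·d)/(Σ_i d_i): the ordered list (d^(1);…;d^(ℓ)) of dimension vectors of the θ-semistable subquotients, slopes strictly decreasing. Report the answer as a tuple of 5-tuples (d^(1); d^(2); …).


Via rank(M_{q-1}∘⋯∘M_p): M ≅ I[1,2], I[1,5], I[2,2], I[4,4]^3.
μ_θ-semistable layers: μ^(1)=38; μ^(2)=27; μ^(3)=5; μ^(4)=-67/2; μ^(5)=-39

((0, 0, 0, 3, 0); (0, 0, 0, 1, 1); (0, 0, 1, 0, 0); (2, 2, 0, 0, 0); (0, 1, 0, 0, 0))
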